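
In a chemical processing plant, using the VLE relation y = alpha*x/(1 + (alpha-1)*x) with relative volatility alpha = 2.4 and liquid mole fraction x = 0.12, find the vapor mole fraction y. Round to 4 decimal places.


y = alpha*x / (1 + (alpha-1)*x)
y = 2.4*0.12 / (1 + (2.4-1)*0.12)
y = 0.288 / (1 + 0.168)
y = 0.288 / 1.168
y = 0.2466


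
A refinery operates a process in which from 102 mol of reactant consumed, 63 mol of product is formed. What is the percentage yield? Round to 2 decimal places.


Yield = (moles product / moles consumed) * 100%
Yield = (63 / 102) * 100
Yield = 0.6176 * 100
Yield = 61.76%


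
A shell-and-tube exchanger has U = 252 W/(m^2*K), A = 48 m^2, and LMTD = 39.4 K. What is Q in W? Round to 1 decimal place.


Q = U * A * LMTD
Q = 252 * 48 * 39.4
Q = 476582.4 W


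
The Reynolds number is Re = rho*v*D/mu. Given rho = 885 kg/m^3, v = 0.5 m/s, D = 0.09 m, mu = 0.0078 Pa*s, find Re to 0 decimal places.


Re = rho * v * D / mu
Re = 885 * 0.5 * 0.09 / 0.0078
Re = 39.825 / 0.0078
Re = 5106


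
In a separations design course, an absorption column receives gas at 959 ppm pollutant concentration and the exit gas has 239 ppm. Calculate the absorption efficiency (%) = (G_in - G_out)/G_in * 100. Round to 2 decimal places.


Efficiency = (G_in - G_out) / G_in * 100%
Efficiency = (959 - 239) / 959 * 100
Efficiency = 720 / 959 * 100
Efficiency = 75.08%


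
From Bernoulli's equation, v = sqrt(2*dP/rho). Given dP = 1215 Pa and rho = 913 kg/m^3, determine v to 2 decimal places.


v = sqrt(2*dP/rho)
v = sqrt(2*1215/913)
v = sqrt(2.661555)
v = 1.63 m/s


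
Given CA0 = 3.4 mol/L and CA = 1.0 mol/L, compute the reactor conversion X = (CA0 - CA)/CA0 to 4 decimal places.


X = (CA0 - CA) / CA0
X = (3.4 - 1.0) / 3.4
X = 2.4 / 3.4
X = 0.7059


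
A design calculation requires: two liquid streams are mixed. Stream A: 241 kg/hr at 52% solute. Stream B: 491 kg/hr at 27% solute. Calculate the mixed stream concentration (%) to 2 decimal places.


Mass balance on solute: F1*x1 + F2*x2 = F3*x3
F3 = F1 + F2 = 241 + 491 = 732 kg/hr
x3 = (F1*x1 + F2*x2)/F3
x3 = (241*0.52 + 491*0.27) / 732
x3 = 35.23%


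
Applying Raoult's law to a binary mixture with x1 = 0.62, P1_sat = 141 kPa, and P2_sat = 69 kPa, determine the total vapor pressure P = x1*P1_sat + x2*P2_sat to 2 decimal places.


P = x1*P1_sat + x2*P2_sat
x2 = 1 - x1 = 1 - 0.62 = 0.38
P = 0.62*141 + 0.38*69
P = 87.42 + 26.22
P = 113.64 kPa


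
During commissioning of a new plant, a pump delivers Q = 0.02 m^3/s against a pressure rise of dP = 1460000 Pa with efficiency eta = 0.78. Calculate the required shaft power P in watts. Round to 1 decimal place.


P = Q * dP / eta
P = 0.02 * 1460000 / 0.78
P = 29200.0 / 0.78
P = 37435.9 W


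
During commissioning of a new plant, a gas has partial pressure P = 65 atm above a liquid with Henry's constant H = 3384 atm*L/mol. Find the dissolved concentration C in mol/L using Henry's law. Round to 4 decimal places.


C = P / H
C = 65 / 3384
C = 0.0192 mol/L


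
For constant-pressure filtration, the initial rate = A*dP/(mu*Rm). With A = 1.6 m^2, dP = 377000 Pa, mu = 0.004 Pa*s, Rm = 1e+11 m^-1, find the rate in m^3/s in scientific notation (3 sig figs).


rate = A * dP / (mu * Rm)
rate = 1.6 * 377000 / (0.004 * 1e+11)
rate = 603200.0 / 4.000e+08
rate = 1.51e-03 m^3/s


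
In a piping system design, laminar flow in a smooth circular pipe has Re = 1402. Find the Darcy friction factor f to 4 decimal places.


f = 64 / Re
f = 64 / 1402
f = 0.0456


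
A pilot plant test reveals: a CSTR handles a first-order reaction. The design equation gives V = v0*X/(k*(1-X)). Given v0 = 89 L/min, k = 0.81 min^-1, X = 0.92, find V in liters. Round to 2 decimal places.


V = v0 * X / (k * (1 - X))
V = 89 * 0.92 / (0.81 * (1 - 0.92))
V = 81.88 / (0.81 * 0.08)
V = 81.88 / 0.0648
V = 1263.58 L


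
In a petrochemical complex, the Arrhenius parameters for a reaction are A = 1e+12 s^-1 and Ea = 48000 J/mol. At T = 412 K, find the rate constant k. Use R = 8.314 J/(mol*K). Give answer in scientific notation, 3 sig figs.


k = A * exp(-Ea/(R*T))
k = 1e+12 * exp(-48000 / (8.314 * 412))
k = 1e+12 * exp(-14.013093)
k = 8.21e+05


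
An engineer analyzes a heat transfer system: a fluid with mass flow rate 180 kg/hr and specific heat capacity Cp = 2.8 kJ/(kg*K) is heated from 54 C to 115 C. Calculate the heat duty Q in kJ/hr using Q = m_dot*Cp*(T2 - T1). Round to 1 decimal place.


Q = m_dot * Cp * (T2 - T1)
Q = 180 * 2.8 * (115 - 54)
Q = 180 * 2.8 * 61
Q = 30744.0 kJ/hr


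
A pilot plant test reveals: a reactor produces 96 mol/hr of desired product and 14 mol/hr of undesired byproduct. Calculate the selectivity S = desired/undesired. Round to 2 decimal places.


S = desired product rate / undesired product rate
S = 96 / 14
S = 6.86


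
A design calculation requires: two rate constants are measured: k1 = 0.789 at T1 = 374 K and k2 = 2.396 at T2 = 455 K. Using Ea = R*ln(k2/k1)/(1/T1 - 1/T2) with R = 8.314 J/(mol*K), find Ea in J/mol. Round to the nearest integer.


Ea = R * ln(k2/k1) / (1/T1 - 1/T2)
ln(k2/k1) = ln(2.396/0.789) = 1.1107896
1/T1 - 1/T2 = 1/374 - 1/455 = 0.000475994594
Ea = 8.314 * 1.1107896 / 0.000475994594
Ea = 19402 J/mol


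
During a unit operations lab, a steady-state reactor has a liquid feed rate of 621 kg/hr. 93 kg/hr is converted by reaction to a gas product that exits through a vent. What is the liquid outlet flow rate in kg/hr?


Steady-state mass balance on the main outlet: F_out = F_in - F_removed
F_out = 621 - 93
F_out = 528 kg/hr


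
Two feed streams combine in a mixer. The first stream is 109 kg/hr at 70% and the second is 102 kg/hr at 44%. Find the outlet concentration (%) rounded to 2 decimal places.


Mass balance on solute: F1*x1 + F2*x2 = F3*x3
F3 = F1 + F2 = 109 + 102 = 211 kg/hr
x3 = (F1*x1 + F2*x2)/F3
x3 = (109*0.7 + 102*0.44) / 211
x3 = 57.43%


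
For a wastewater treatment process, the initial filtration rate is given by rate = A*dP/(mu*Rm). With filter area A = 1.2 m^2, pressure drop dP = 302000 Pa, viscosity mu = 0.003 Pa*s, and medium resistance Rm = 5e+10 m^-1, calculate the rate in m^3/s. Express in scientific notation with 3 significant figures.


rate = A * dP / (mu * Rm)
rate = 1.2 * 302000 / (0.003 * 5e+10)
rate = 362400.0 / 1.500e+08
rate = 2.42e-03 m^3/s


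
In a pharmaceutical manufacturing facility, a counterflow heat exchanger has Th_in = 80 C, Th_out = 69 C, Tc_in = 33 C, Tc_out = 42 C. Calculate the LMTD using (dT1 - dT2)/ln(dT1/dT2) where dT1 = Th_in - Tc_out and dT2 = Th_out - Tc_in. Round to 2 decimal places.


dT1 = Th_in - Tc_out = 80 - 42 = 38
dT2 = Th_out - Tc_in = 69 - 33 = 36
LMTD = (dT1 - dT2) / ln(dT1/dT2)
LMTD = (38 - 36) / ln(38/36)
LMTD = 36.99 K


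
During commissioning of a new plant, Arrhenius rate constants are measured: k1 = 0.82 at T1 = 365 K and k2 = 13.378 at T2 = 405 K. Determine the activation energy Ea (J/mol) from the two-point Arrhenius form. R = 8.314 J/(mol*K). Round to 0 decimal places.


Ea = R * ln(k2/k1) / (1/T1 - 1/T2)
ln(k2/k1) = ln(13.378/0.82) = 2.7920625
1/T1 - 1/T2 = 1/365 - 1/405 = 0.000270590225
Ea = 8.314 * 2.7920625 / 0.000270590225
Ea = 85787 J/mol


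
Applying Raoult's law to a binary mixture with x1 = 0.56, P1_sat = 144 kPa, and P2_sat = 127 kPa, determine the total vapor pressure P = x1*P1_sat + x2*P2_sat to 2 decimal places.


P = x1*P1_sat + x2*P2_sat
x2 = 1 - x1 = 1 - 0.56 = 0.44
P = 0.56*144 + 0.44*127
P = 80.64 + 55.88
P = 136.52 kPa


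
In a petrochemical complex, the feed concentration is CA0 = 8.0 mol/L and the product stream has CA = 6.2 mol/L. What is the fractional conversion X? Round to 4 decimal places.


X = (CA0 - CA) / CA0
X = (8.0 - 6.2) / 8.0
X = 1.8 / 8.0
X = 0.2250


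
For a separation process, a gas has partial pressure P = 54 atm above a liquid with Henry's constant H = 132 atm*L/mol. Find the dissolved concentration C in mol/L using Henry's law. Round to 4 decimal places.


C = P / H
C = 54 / 132
C = 0.4091 mol/L


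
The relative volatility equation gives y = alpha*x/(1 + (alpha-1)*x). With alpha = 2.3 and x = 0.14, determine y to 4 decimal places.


y = alpha*x / (1 + (alpha-1)*x)
y = 2.3*0.14 / (1 + (2.3-1)*0.14)
y = 0.322 / (1 + 0.182)
y = 0.322 / 1.182
y = 0.2724


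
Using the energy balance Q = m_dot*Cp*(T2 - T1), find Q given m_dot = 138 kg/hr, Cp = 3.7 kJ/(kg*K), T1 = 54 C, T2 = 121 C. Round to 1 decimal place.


Q = m_dot * Cp * (T2 - T1)
Q = 138 * 3.7 * (121 - 54)
Q = 138 * 3.7 * 67
Q = 34210.2 kJ/hr


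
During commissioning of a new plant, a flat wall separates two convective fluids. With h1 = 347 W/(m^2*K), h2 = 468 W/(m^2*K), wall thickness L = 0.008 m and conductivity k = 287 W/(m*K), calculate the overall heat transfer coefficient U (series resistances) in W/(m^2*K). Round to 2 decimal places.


1/U = 1/h1 + L/k + 1/h2
1/U = 1/347 + 0.008/287 + 1/468
1/U = 0.0028818444 + 2.78746e-05 + 0.0021367521
1/U = 0.0050464711
U = 198.16 W/(m^2*K)


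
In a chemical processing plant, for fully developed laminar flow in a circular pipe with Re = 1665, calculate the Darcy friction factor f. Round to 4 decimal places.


f = 64 / Re
f = 64 / 1665
f = 0.0384


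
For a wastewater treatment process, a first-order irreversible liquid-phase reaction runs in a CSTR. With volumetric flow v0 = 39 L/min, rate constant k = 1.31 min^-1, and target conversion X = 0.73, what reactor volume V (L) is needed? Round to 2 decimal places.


V = v0 * X / (k * (1 - X))
V = 39 * 0.73 / (1.31 * (1 - 0.73))
V = 28.47 / (1.31 * 0.27)
V = 28.47 / 0.3537
V = 80.49 L


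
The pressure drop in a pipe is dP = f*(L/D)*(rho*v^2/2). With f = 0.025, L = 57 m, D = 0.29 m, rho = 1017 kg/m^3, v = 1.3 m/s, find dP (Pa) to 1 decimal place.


dP = f * (L/D) * (rho*v^2/2)
dP = 0.025 * (57/0.29) * (1017*1.3^2/2)
L/D = 196.55172414
rho*v^2/2 = 1017*1.69/2 = 859.365
dP = 0.025 * 196.55172414 * 859.365
dP = 4222.7 Pa


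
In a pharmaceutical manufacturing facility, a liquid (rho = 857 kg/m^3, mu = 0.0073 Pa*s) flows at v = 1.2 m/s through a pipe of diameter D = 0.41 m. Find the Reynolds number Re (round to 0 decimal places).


Re = rho * v * D / mu
Re = 857 * 1.2 * 0.41 / 0.0073
Re = 421.644 / 0.0073
Re = 57759


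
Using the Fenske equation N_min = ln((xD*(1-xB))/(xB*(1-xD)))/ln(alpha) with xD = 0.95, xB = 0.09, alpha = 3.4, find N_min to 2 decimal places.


N_min = ln((xD*(1-xB))/(xB*(1-xD))) / ln(alpha)
Numerator inside ln: 0.8645 / 0.0045 = 192.111111
ln(192.111111) = 5.258074
ln(alpha) = ln(3.4) = 1.223775
N_min = 5.258074 / 1.223775 = 4.30


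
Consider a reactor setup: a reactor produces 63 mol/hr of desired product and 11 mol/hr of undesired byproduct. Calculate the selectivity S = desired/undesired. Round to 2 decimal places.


S = desired product rate / undesired product rate
S = 63 / 11
S = 5.73


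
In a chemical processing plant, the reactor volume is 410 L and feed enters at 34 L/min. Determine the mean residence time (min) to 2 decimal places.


tau = V / v0
tau = 410 / 34
tau = 12.06 min


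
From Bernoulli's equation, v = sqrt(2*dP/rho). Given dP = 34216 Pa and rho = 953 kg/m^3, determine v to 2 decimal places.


v = sqrt(2*dP/rho)
v = sqrt(2*34216/953)
v = sqrt(71.806925)
v = 8.47 m/s


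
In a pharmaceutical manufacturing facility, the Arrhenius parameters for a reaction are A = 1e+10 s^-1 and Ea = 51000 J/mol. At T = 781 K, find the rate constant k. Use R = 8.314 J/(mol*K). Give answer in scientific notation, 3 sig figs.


k = A * exp(-Ea/(R*T))
k = 1e+10 * exp(-51000 / (8.314 * 781))
k = 1e+10 * exp(-7.85433)
k = 3.88e+06


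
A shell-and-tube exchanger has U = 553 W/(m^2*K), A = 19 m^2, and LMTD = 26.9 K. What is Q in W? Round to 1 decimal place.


Q = U * A * LMTD
Q = 553 * 19 * 26.9
Q = 282638.3 W


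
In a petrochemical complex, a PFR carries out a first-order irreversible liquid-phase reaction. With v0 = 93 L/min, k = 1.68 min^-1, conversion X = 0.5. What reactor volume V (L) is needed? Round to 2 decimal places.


V = (v0/k) * ln(1/(1-X))
V = (93/1.68) * ln(1/(1-0.5))
V = 55.357143 * ln(2.0)
V = 55.357143 * 0.693147
V = 38.37 L


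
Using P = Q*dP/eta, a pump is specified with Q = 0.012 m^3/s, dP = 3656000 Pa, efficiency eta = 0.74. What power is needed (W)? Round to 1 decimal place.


P = Q * dP / eta
P = 0.012 * 3656000 / 0.74
P = 43872.0 / 0.74
P = 59286.5 W


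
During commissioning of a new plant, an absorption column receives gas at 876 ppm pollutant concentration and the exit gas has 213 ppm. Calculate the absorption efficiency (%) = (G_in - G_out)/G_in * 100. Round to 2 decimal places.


Efficiency = (G_in - G_out) / G_in * 100%
Efficiency = (876 - 213) / 876 * 100
Efficiency = 663 / 876 * 100
Efficiency = 75.68%


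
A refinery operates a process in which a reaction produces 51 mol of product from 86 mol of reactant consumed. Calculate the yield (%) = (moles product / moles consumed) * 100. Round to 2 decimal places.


Yield = (moles product / moles consumed) * 100%
Yield = (51 / 86) * 100
Yield = 0.593 * 100
Yield = 59.30%


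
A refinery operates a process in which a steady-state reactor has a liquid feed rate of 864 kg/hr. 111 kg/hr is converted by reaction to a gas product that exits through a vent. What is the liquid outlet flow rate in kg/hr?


Steady-state mass balance on the main outlet: F_out = F_in - F_removed
F_out = 864 - 111
F_out = 753 kg/hr


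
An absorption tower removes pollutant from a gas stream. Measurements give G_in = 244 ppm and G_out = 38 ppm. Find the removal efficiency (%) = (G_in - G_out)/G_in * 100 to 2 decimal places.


Efficiency = (G_in - G_out) / G_in * 100%
Efficiency = (244 - 38) / 244 * 100
Efficiency = 206 / 244 * 100
Efficiency = 84.43%


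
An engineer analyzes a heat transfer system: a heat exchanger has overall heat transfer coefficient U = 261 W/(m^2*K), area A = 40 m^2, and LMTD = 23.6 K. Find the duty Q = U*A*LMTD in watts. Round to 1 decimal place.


Q = U * A * LMTD
Q = 261 * 40 * 23.6
Q = 246384.0 W


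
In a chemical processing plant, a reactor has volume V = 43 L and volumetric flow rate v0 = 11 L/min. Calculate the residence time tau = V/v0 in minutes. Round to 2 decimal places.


tau = V / v0
tau = 43 / 11
tau = 3.91 min


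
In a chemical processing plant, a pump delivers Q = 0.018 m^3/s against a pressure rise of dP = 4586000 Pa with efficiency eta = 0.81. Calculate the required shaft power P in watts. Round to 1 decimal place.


P = Q * dP / eta
P = 0.018 * 4586000 / 0.81
P = 82548.0 / 0.81
P = 101911.1 W


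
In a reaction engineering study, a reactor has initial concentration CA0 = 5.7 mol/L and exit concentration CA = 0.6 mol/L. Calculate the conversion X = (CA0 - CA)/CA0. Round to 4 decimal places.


X = (CA0 - CA) / CA0
X = (5.7 - 0.6) / 5.7
X = 5.1 / 5.7
X = 0.8947


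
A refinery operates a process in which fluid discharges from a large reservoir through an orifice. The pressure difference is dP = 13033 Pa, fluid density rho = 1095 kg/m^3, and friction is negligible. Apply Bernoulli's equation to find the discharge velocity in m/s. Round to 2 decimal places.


v = sqrt(2*dP/rho)
v = sqrt(2*13033/1095)
v = sqrt(23.804566)
v = 4.88 m/s


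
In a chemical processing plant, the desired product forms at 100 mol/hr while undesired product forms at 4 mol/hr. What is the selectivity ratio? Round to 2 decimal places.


S = desired product rate / undesired product rate
S = 100 / 4
S = 25.00


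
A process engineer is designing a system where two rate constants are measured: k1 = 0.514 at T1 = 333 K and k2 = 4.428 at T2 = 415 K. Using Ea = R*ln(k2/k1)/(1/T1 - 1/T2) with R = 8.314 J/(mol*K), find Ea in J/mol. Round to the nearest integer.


Ea = R * ln(k2/k1) / (1/T1 - 1/T2)
ln(k2/k1) = ln(4.428/0.514) = 2.15348
1/T1 - 1/T2 = 1/333 - 1/415 = 0.000593364449
Ea = 8.314 * 2.15348 / 0.000593364449
Ea = 30174 J/mol


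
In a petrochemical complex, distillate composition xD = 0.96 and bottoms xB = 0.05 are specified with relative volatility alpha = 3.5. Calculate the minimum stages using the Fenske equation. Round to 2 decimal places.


N_min = ln((xD*(1-xB))/(xB*(1-xD))) / ln(alpha)
Numerator inside ln: 0.912 / 0.002 = 456.0
ln(456.0) = 6.122493
ln(alpha) = ln(3.5) = 1.252763
N_min = 6.122493 / 1.252763 = 4.89


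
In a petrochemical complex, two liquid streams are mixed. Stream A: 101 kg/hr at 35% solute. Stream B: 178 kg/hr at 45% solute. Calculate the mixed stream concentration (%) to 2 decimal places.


Mass balance on solute: F1*x1 + F2*x2 = F3*x3
F3 = F1 + F2 = 101 + 178 = 279 kg/hr
x3 = (F1*x1 + F2*x2)/F3
x3 = (101*0.35 + 178*0.45) / 279
x3 = 41.38%


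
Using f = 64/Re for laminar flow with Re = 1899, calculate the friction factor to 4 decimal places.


f = 64 / Re
f = 64 / 1899
f = 0.0337


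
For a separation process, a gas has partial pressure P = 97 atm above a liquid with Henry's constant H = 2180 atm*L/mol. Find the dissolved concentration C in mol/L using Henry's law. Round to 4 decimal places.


C = P / H
C = 97 / 2180
C = 0.0445 mol/L


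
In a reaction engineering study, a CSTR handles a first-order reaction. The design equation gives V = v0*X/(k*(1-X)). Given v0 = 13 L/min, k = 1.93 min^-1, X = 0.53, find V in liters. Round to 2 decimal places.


V = v0 * X / (k * (1 - X))
V = 13 * 0.53 / (1.93 * (1 - 0.53))
V = 6.89 / (1.93 * 0.47)
V = 6.89 / 0.9071
V = 7.60 L


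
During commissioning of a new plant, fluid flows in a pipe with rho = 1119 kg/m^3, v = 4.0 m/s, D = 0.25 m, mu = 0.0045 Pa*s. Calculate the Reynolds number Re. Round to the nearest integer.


Re = rho * v * D / mu
Re = 1119 * 4.0 * 0.25 / 0.0045
Re = 1119.0 / 0.0045
Re = 248667


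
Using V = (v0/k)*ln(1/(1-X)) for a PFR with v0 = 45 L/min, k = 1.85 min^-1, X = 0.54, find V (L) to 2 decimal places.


V = (v0/k) * ln(1/(1-X))
V = (45/1.85) * ln(1/(1-0.54))
V = 24.324324 * ln(2.173913)
V = 24.324324 * 0.776529
V = 18.89 L


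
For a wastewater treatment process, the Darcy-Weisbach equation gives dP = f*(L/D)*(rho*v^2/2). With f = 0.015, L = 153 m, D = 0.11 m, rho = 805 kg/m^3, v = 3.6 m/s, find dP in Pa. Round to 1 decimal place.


dP = f * (L/D) * (rho*v^2/2)
dP = 0.015 * (153/0.11) * (805*3.6^2/2)
L/D = 1390.90909091
rho*v^2/2 = 805*12.96/2 = 5216.4
dP = 0.015 * 1390.90909091 * 5216.4
dP = 108833.1 Pa


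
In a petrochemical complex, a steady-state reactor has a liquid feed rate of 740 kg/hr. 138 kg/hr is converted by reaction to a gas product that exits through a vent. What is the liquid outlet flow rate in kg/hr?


Steady-state mass balance on the main outlet: F_out = F_in - F_removed
F_out = 740 - 138
F_out = 602 kg/hr


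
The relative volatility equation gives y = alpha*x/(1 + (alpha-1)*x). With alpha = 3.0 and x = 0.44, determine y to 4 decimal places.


y = alpha*x / (1 + (alpha-1)*x)
y = 3.0*0.44 / (1 + (3.0-1)*0.44)
y = 1.32 / (1 + 0.88)
y = 1.32 / 1.88
y = 0.7021


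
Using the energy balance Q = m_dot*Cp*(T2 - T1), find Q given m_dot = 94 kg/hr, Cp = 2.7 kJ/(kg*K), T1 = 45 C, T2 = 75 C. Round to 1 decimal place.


Q = m_dot * Cp * (T2 - T1)
Q = 94 * 2.7 * (75 - 45)
Q = 94 * 2.7 * 30
Q = 7614.0 kJ/hr


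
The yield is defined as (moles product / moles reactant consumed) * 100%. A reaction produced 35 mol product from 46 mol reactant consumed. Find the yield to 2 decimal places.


Yield = (moles product / moles consumed) * 100%
Yield = (35 / 46) * 100
Yield = 0.7609 * 100
Yield = 76.09%


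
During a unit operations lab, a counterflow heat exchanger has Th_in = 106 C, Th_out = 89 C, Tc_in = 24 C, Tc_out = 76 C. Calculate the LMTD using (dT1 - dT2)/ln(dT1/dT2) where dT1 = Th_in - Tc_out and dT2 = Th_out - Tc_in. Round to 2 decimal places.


dT1 = Th_in - Tc_out = 106 - 76 = 30
dT2 = Th_out - Tc_in = 89 - 24 = 65
LMTD = (dT1 - dT2) / ln(dT1/dT2)
LMTD = (30 - 65) / ln(30/65)
LMTD = 45.27 K


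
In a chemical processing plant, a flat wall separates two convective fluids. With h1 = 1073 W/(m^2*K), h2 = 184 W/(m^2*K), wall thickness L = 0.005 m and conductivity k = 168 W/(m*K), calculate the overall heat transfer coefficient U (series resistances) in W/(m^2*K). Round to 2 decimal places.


1/U = 1/h1 + L/k + 1/h2
1/U = 1/1073 + 0.005/168 + 1/184
1/U = 0.0009319664 + 2.97619e-05 + 0.0054347826
1/U = 0.0063965109
U = 156.34 W/(m^2*K)


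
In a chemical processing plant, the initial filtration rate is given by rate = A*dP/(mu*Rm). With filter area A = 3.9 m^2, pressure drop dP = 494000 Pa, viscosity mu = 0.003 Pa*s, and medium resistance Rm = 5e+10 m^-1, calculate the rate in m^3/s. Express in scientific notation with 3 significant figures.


rate = A * dP / (mu * Rm)
rate = 3.9 * 494000 / (0.003 * 5e+10)
rate = 1926600.0 / 1.500e+08
rate = 1.28e-02 m^3/s


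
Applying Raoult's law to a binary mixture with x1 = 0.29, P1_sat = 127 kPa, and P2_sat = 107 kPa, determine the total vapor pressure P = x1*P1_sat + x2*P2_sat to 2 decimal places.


P = x1*P1_sat + x2*P2_sat
x2 = 1 - x1 = 1 - 0.29 = 0.71
P = 0.29*127 + 0.71*107
P = 36.83 + 75.97
P = 112.80 kPa


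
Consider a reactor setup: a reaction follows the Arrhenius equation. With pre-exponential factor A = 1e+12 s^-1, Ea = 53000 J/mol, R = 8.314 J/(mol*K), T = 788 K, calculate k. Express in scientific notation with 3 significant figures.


k = A * exp(-Ea/(R*T))
k = 1e+12 * exp(-53000 / (8.314 * 788))
k = 1e+12 * exp(-8.089834)
k = 3.07e+08


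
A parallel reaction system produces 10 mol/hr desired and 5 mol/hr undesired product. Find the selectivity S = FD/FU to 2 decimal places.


S = desired product rate / undesired product rate
S = 10 / 5
S = 2.00


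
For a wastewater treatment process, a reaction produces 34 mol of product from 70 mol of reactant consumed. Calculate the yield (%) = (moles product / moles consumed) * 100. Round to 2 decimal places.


Yield = (moles product / moles consumed) * 100%
Yield = (34 / 70) * 100
Yield = 0.4857 * 100
Yield = 48.57%


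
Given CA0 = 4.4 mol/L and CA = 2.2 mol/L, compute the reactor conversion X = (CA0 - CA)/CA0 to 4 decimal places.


X = (CA0 - CA) / CA0
X = (4.4 - 2.2) / 4.4
X = 2.2 / 4.4
X = 0.5000


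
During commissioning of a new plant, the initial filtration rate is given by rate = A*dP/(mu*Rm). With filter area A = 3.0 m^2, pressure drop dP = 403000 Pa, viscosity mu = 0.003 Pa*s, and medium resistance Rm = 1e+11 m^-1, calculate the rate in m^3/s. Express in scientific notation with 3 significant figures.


rate = A * dP / (mu * Rm)
rate = 3.0 * 403000 / (0.003 * 1e+11)
rate = 1209000.0 / 3.000e+08
rate = 4.03e-03 m^3/s


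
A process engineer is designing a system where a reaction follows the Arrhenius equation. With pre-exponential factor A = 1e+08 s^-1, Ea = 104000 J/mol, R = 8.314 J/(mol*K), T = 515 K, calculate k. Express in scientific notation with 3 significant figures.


k = A * exp(-Ea/(R*T))
k = 1e+08 * exp(-104000 / (8.314 * 515))
k = 1e+08 * exp(-24.289361)
k = 2.83e-03


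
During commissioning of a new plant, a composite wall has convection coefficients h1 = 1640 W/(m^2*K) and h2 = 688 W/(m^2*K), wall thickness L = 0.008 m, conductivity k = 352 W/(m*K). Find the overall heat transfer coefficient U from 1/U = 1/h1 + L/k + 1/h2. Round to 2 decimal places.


1/U = 1/h1 + L/k + 1/h2
1/U = 1/1640 + 0.008/352 + 1/688
1/U = 0.0006097561 + 2.27273e-05 + 0.0014534884
1/U = 0.0020859718
U = 479.39 W/(m^2*K)


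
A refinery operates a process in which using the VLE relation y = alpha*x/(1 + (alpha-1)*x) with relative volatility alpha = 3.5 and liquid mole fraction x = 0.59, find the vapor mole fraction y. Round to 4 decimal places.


y = alpha*x / (1 + (alpha-1)*x)
y = 3.5*0.59 / (1 + (3.5-1)*0.59)
y = 2.065 / (1 + 1.475)
y = 2.065 / 2.475
y = 0.8343


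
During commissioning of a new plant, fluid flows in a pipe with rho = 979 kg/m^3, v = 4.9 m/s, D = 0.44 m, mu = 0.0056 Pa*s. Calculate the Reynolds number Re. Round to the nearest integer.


Re = rho * v * D / mu
Re = 979 * 4.9 * 0.44 / 0.0056
Re = 2110.724 / 0.0056
Re = 376915


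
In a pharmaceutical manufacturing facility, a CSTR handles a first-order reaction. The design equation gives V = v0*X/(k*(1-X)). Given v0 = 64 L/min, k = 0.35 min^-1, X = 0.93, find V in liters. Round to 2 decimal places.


V = v0 * X / (k * (1 - X))
V = 64 * 0.93 / (0.35 * (1 - 0.93))
V = 59.52 / (0.35 * 0.07)
V = 59.52 / 0.0245
V = 2429.39 L


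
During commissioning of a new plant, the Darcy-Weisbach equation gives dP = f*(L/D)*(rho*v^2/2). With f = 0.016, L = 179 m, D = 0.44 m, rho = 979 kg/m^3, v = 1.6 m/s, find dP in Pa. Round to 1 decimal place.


dP = f * (L/D) * (rho*v^2/2)
dP = 0.016 * (179/0.44) * (979*1.6^2/2)
L/D = 406.81818182
rho*v^2/2 = 979*2.56/2 = 1253.12
dP = 0.016 * 406.81818182 * 1253.12
dP = 8156.7 Pa


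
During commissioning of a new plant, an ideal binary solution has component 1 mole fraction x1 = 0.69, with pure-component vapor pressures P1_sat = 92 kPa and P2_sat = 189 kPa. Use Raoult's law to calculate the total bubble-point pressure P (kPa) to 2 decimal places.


P = x1*P1_sat + x2*P2_sat
x2 = 1 - x1 = 1 - 0.69 = 0.31
P = 0.69*92 + 0.31*189
P = 63.48 + 58.59
P = 122.07 kPa


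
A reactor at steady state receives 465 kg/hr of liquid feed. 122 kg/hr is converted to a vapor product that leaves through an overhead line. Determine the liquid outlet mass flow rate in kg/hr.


Steady-state mass balance on the main outlet: F_out = F_in - F_removed
F_out = 465 - 122
F_out = 343 kg/hr


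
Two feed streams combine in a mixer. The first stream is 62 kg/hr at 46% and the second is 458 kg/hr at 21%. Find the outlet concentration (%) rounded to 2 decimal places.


Mass balance on solute: F1*x1 + F2*x2 = F3*x3
F3 = F1 + F2 = 62 + 458 = 520 kg/hr
x3 = (F1*x1 + F2*x2)/F3
x3 = (62*0.46 + 458*0.21) / 520
x3 = 23.98%


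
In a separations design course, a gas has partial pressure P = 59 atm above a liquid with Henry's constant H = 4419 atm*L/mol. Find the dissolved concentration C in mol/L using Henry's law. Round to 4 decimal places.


C = P / H
C = 59 / 4419
C = 0.0134 mol/L


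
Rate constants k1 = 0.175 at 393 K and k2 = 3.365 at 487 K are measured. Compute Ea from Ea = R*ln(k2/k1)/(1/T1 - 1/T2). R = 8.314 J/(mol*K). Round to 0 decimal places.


Ea = R * ln(k2/k1) / (1/T1 - 1/T2)
ln(k2/k1) = ln(3.365/0.175) = 2.9563973
1/T1 - 1/T2 = 1/393 - 1/487 = 0.000491141172
Ea = 8.314 * 2.9563973 / 0.000491141172
Ea = 50046 J/mol


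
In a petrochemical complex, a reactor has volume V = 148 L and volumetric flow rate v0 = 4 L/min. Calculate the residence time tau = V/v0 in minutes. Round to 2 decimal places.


tau = V / v0
tau = 148 / 4
tau = 37.00 min


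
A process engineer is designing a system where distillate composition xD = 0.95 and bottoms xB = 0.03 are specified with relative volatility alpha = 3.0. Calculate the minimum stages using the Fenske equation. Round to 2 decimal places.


N_min = ln((xD*(1-xB))/(xB*(1-xD))) / ln(alpha)
Numerator inside ln: 0.9215 / 0.0015 = 614.333333
ln(614.333333) = 6.420538
ln(alpha) = ln(3.0) = 1.098612
N_min = 6.420538 / 1.098612 = 5.84


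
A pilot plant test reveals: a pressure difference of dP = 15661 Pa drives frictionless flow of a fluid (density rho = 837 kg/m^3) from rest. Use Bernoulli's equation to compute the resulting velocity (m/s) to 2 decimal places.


v = sqrt(2*dP/rho)
v = sqrt(2*15661/837)
v = sqrt(37.421744)
v = 6.12 m/s


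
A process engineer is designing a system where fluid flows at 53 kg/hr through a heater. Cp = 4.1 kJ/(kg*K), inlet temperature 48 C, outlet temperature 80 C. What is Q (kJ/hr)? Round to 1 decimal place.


Q = m_dot * Cp * (T2 - T1)
Q = 53 * 4.1 * (80 - 48)
Q = 53 * 4.1 * 32
Q = 6953.6 kJ/hr


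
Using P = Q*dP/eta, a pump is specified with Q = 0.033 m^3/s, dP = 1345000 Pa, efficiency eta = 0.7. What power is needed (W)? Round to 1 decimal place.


P = Q * dP / eta
P = 0.033 * 1345000 / 0.7
P = 44385.0 / 0.7
P = 63407.1 W


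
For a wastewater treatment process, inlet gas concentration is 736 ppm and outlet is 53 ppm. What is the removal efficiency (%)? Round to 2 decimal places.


Efficiency = (G_in - G_out) / G_in * 100%
Efficiency = (736 - 53) / 736 * 100
Efficiency = 683 / 736 * 100
Efficiency = 92.80%


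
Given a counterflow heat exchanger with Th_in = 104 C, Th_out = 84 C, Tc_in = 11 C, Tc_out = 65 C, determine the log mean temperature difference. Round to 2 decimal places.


dT1 = Th_in - Tc_out = 104 - 65 = 39
dT2 = Th_out - Tc_in = 84 - 11 = 73
LMTD = (dT1 - dT2) / ln(dT1/dT2)
LMTD = (39 - 73) / ln(39/73)
LMTD = 54.24 K


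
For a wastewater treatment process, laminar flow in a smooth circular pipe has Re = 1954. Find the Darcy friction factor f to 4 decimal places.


f = 64 / Re
f = 64 / 1954
f = 0.0328


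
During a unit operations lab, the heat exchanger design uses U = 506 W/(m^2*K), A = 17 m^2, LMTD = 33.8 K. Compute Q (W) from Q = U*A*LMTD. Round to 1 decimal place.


Q = U * A * LMTD
Q = 506 * 17 * 33.8
Q = 290747.6 W


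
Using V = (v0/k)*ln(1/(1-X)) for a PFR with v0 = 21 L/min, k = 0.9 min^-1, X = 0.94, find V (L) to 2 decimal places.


V = (v0/k) * ln(1/(1-X))
V = (21/0.9) * ln(1/(1-0.94))
V = 23.333333 * ln(16.666667)
V = 23.333333 * 2.813411
V = 65.65 L


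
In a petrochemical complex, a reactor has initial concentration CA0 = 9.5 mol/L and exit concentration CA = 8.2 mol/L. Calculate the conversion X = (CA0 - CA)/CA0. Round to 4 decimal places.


X = (CA0 - CA) / CA0
X = (9.5 - 8.2) / 9.5
X = 1.3 / 9.5
X = 0.1368


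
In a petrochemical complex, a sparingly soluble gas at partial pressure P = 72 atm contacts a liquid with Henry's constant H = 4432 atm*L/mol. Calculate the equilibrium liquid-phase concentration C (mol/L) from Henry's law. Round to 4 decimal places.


C = P / H
C = 72 / 4432
C = 0.0162 mol/L


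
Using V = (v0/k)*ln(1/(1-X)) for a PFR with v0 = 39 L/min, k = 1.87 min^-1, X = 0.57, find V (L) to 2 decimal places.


V = (v0/k) * ln(1/(1-X))
V = (39/1.87) * ln(1/(1-0.57))
V = 20.855615 * ln(2.325581)
V = 20.855615 * 0.84397
V = 17.60 L


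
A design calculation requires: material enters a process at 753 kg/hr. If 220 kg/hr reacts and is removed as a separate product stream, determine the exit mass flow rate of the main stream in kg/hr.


Steady-state mass balance on the main outlet: F_out = F_in - F_removed
F_out = 753 - 220
F_out = 533 kg/hr


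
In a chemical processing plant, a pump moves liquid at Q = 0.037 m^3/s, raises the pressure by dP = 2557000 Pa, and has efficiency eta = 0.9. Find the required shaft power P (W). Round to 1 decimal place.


P = Q * dP / eta
P = 0.037 * 2557000 / 0.9
P = 94609.0 / 0.9
P = 105121.1 W


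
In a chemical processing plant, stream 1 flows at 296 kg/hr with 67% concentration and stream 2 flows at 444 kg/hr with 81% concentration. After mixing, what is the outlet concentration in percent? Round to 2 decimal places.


Mass balance on solute: F1*x1 + F2*x2 = F3*x3
F3 = F1 + F2 = 296 + 444 = 740 kg/hr
x3 = (F1*x1 + F2*x2)/F3
x3 = (296*0.67 + 444*0.81) / 740
x3 = 75.40%


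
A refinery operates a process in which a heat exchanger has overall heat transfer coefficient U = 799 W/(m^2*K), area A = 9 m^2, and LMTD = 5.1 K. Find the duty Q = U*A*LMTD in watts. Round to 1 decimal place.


Q = U * A * LMTD
Q = 799 * 9 * 5.1
Q = 36674.1 W


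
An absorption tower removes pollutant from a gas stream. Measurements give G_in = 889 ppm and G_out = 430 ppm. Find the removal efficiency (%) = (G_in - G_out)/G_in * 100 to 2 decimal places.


Efficiency = (G_in - G_out) / G_in * 100%
Efficiency = (889 - 430) / 889 * 100
Efficiency = 459 / 889 * 100
Efficiency = 51.63%


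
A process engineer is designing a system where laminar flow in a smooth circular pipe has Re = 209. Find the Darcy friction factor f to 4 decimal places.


f = 64 / Re
f = 64 / 209
f = 0.3062


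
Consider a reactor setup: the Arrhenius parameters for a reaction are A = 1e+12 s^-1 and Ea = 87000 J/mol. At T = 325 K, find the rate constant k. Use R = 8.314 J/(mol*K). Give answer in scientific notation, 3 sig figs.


k = A * exp(-Ea/(R*T))
k = 1e+12 * exp(-87000 / (8.314 * 325))
k = 1e+12 * exp(-32.197776)
k = 1.04e-02


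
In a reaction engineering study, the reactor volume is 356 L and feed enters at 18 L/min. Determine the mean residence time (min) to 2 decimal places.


tau = V / v0
tau = 356 / 18
tau = 19.78 min


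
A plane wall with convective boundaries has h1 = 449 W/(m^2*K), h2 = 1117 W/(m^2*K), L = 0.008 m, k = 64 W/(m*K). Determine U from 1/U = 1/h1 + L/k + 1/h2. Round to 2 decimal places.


1/U = 1/h1 + L/k + 1/h2
1/U = 1/449 + 0.008/64 + 1/1117
1/U = 0.0022271715 + 0.000125 + 0.0008952551
1/U = 0.0032474266
U = 307.94 W/(m^2*K)


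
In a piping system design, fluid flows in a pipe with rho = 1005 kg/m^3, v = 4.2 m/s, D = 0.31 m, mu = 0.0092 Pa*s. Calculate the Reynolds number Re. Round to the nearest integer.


Re = rho * v * D / mu
Re = 1005 * 4.2 * 0.31 / 0.0092
Re = 1308.51 / 0.0092
Re = 142229


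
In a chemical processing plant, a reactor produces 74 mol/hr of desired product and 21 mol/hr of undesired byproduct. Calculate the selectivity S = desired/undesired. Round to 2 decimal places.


S = desired product rate / undesired product rate
S = 74 / 21
S = 3.52


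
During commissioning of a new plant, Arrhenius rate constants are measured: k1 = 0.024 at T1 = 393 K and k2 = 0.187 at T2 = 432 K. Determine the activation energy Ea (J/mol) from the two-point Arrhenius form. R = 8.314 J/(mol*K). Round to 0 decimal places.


Ea = R * ln(k2/k1) / (1/T1 - 1/T2)
ln(k2/k1) = ln(0.187/0.024) = 2.0530548
1/T1 - 1/T2 = 1/393 - 1/432 = 0.000229714447
Ea = 8.314 * 2.0530548 / 0.000229714447
Ea = 74306 J/mol


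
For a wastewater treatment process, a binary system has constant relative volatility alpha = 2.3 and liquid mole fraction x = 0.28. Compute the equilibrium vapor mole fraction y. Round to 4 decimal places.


y = alpha*x / (1 + (alpha-1)*x)
y = 2.3*0.28 / (1 + (2.3-1)*0.28)
y = 0.644 / (1 + 0.364)
y = 0.644 / 1.364
y = 0.4721


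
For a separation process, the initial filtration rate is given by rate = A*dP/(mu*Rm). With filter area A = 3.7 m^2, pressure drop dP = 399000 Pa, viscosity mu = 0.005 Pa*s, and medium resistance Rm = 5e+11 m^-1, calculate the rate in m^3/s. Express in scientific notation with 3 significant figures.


rate = A * dP / (mu * Rm)
rate = 3.7 * 399000 / (0.005 * 5e+11)
rate = 1476300.0 / 2.500e+09
rate = 5.91e-04 m^3/s


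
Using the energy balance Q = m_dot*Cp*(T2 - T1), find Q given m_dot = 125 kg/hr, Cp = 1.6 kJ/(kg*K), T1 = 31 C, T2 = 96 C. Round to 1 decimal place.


Q = m_dot * Cp * (T2 - T1)
Q = 125 * 1.6 * (96 - 31)
Q = 125 * 1.6 * 65
Q = 13000.0 kJ/hr


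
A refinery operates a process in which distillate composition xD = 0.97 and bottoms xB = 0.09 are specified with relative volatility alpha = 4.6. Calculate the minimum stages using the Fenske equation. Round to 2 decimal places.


N_min = ln((xD*(1-xB))/(xB*(1-xD))) / ln(alpha)
Numerator inside ln: 0.8827 / 0.0027 = 326.925926
ln(326.925926) = 5.789734
ln(alpha) = ln(4.6) = 1.526056
N_min = 5.789734 / 1.526056 = 3.79


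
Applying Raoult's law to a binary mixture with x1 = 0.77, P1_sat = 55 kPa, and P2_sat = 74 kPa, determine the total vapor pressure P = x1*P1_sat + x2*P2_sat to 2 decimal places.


P = x1*P1_sat + x2*P2_sat
x2 = 1 - x1 = 1 - 0.77 = 0.23
P = 0.77*55 + 0.23*74
P = 42.35 + 17.02
P = 59.37 kPa


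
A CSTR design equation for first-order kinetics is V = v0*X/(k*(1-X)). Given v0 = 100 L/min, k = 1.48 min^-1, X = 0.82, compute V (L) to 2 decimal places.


V = v0 * X / (k * (1 - X))
V = 100 * 0.82 / (1.48 * (1 - 0.82))
V = 82.0 / (1.48 * 0.18)
V = 82.0 / 0.2664
V = 307.81 L


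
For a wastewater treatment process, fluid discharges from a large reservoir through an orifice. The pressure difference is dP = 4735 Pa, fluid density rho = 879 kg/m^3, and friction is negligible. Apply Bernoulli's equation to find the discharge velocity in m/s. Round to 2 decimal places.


v = sqrt(2*dP/rho)
v = sqrt(2*4735/879)
v = sqrt(10.773606)
v = 3.28 m/s


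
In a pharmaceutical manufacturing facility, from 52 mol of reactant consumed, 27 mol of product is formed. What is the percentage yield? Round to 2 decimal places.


Yield = (moles product / moles consumed) * 100%
Yield = (27 / 52) * 100
Yield = 0.5192 * 100
Yield = 51.92%


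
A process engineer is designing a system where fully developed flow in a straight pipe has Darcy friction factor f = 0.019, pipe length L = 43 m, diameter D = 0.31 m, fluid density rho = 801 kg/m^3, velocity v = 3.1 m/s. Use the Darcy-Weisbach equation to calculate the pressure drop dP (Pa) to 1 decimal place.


dP = f * (L/D) * (rho*v^2/2)
dP = 0.019 * (43/0.31) * (801*3.1^2/2)
L/D = 138.70967742
rho*v^2/2 = 801*9.61/2 = 3848.805
dP = 0.019 * 138.70967742 * 3848.805
dP = 10143.5 Pa


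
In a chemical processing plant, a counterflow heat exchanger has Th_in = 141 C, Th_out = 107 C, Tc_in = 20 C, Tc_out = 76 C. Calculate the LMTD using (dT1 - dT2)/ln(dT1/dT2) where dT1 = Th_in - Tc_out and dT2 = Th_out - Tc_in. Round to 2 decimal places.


dT1 = Th_in - Tc_out = 141 - 76 = 65
dT2 = Th_out - Tc_in = 107 - 20 = 87
LMTD = (dT1 - dT2) / ln(dT1/dT2)
LMTD = (65 - 87) / ln(65/87)
LMTD = 75.47 K


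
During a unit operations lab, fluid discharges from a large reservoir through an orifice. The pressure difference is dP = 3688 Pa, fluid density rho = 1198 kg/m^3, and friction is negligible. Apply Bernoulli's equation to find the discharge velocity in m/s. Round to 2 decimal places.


v = sqrt(2*dP/rho)
v = sqrt(2*3688/1198)
v = sqrt(6.156928)
v = 2.48 m/s


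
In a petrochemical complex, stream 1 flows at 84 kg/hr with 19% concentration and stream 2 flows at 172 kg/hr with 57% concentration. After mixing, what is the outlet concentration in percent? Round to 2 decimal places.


Mass balance on solute: F1*x1 + F2*x2 = F3*x3
F3 = F1 + F2 = 84 + 172 = 256 kg/hr
x3 = (F1*x1 + F2*x2)/F3
x3 = (84*0.19 + 172*0.57) / 256
x3 = 44.53%


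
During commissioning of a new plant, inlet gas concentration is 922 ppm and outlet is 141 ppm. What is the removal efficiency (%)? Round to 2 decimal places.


Efficiency = (G_in - G_out) / G_in * 100%
Efficiency = (922 - 141) / 922 * 100
Efficiency = 781 / 922 * 100
Efficiency = 84.71%


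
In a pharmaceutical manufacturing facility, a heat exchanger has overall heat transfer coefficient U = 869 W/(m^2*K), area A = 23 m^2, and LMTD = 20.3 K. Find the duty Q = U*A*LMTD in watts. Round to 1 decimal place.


Q = U * A * LMTD
Q = 869 * 23 * 20.3
Q = 405736.1 W


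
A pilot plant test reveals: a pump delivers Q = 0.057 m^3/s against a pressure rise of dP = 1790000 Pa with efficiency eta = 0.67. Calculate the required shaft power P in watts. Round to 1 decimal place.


P = Q * dP / eta
P = 0.057 * 1790000 / 0.67
P = 102030.0 / 0.67
P = 152283.6 W


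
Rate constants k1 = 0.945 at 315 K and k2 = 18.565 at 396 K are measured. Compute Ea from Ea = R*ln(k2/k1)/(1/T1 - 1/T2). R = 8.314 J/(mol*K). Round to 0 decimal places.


Ea = R * ln(k2/k1) / (1/T1 - 1/T2)
ln(k2/k1) = ln(18.565/0.945) = 2.9778484
1/T1 - 1/T2 = 1/315 - 1/396 = 0.000649350649
Ea = 8.314 * 2.9778484 / 0.000649350649
Ea = 38127 J/mol


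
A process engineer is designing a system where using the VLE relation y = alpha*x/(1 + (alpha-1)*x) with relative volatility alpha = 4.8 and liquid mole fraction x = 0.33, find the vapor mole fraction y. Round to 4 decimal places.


y = alpha*x / (1 + (alpha-1)*x)
y = 4.8*0.33 / (1 + (4.8-1)*0.33)
y = 1.584 / (1 + 1.254)
y = 1.584 / 2.254
y = 0.7028


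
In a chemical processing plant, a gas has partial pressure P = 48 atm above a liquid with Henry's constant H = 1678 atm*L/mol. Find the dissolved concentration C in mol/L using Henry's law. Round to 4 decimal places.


C = P / H
C = 48 / 1678
C = 0.0286 mol/L
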